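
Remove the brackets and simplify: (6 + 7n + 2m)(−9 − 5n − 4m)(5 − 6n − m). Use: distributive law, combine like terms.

−270 − 141n − 156m + 383n^2 + 155mn + 2m^2 + 210n^3 + 263mn^2 + 86m^2n + 8m^3

(6 + 7n + 2m)(−9 − 5n − 4m)(5 − 6n − m)
= (−54 − 30n − 24m − 63n − 35n^2 − 28mn − 18m − 10mn − 8m^2)(5 − 6n − m)    [distributive law]
= (−54 − 93n − 42m − 35n^2 − 38mn − 8m^2)(5 − 6n − m)    [combine like terms]
= −270 + 324n + 54m − 465n + 558n^2 + 93mn − 210m + 252mn + 42m^2 − 175n^2 + 210n^3 + 35mn^2 − 190mn + 228mn^2 + 38m^2n − 40m^2 + 48m^2n + 8m^3    [distributive law]
= −270 − 141n − 156m + 383n^2 + 155mn + 2m^2 + 210n^3 + 263mn^2 + 86m^2n + 8m^3    [combine like terms]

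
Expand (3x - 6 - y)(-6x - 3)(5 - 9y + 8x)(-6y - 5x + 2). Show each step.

(3x - 6 - y)(-6x - 3)(5 - 9y + 8x)(-6y - 5x + 2)
= (-18x² - 9x + 36x + 18 + 6xy + 3y)(5 - 9y + 8x)(-6y - 5x + 2)    [distributive law]
= (-18x² + 27x + 18 + 6xy + 3y)(5 - 9y + 8x)(-6y - 5x + 2)    [combine like terms]
= (-90x² + 162x²y - 144x³ + 135x - 243xy + 216x² + 90 - 162y + 144x + 30xy - 54xy² + 48x²y + 15y - 27y² + 24xy)(-6y - 5x + 2)    [distributive law]
= (126x² + 210x²y - 144x³ + 279x - 189xy + 90 - 147y - 54xy² - 27y²)(-6y - 5x + 2)    [combine like terms]
= -756x²y - 630x³ + 252x² - 1260x²y² - 1050x³y + 420x²y + 864x³y + 720x⁴ - 288x³ - 1674xy - 1395x² + 558x + 1134xy² + 945x²y - 378xy - 540y - 450x + 180 + 882y² + 735xy - 294y + 324xy³ + 270x²y² - 108xy² + 162y³ + 135xy² - 54y²    [distributive law]
= 609x²y - 918x³ - 1143x² - 990x²y² - 186x³y + 720x⁴ - 1317xy + 108x + 1161xy² - 834y + 180 + 828y² + 324xy³ + 162y³    [combine like terms]

609x²y - 918x³ - 1143x² - 990x²y² - 186x³y + 720x⁴ - 1317xy + 108x + 1161xy² - 834y + 180 + 828y² + 324xy³ + 162y³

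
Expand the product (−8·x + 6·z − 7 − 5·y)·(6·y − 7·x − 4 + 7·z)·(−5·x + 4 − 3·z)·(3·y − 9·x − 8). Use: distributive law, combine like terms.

(−8·x + 6·z − 7 − 5·y)·(6·y − 7·x − 4 + 7·z)·(−5·x + 4 − 3·z)·(3·y − 9·x − 8)
= (−48·x·y + 56·x^2 + 32·x − 56·x·z + 36·y·z − 42·x·z − 24·z + 42·z^2 − 42·y + 49·x + 28 − 49·z − 30·y^2 + 35·x·y + 20·y − 35·y·z)·(−5·x + 4 − 3·z)·(3·y − 9·x − 8)    [distributive law]
= (−13·x·y + 56·x^2 + 81·x − 98·x·z + y·z − 73·z + 42·z^2 − 22·y + 28 − 30·y^2)·(−5·x + 4 − 3·z)·(3·y − 9·x − 8)    [combine like terms]
= (65·x^2·y − 52·x·y + 39·x·y·z − 280·x^3 + 224·x^2 − 168·x^2·z − 405·x^2 + 324·x − 243·x·z + 490·x^2·z − 392·x·z + 294·x·z^2 − 5·x·y·z + 4·y·z − 3·y·z^2 + 365·x·z − 292·z + 219·z^2 − 210·x·z^2 + 168·z^2 − 126·z^3 + 110·x·y − 88·y + 66·y·z − 140·x + 112 − 84·z + 150·x·y^2 − 120·y^2 + 90·y^2·z)·(3·y − 9·x − 8)    [distributive law]
= (65·x^2·y + 58·x·y + 34·x·y·z − 280·x^3 − 181·x^2 + 322·x^2·z + 184·x − 270·x·z + 84·x·z^2 + 70·y·z − 3·y·z^2 − 376·z + 387·z^2 − 126·z^3 − 88·y + 112 + 150·x·y^2 − 120·y^2 + 90·y^2·z)·(3·y − 9·x − 8)    [combine like terms]
= 195·x^2·y^2 − 585·x^3·y − 520·x^2·y + 174·x·y^2 − 522·x^2·y − 464·x·y + 102·x·y^2·z − 306·x^2·y·z − 272·x·y·z − 840·x^3·y + 2520·x^4 + 2240·x^3 − 543·x^2·y + 1629·x^3 + 1448·x^2 + 966·x^2·y·z − 2898·x^3·z − 2576·x^2·z + 552·x·y − 1656·x^2 − 1472·x − 810·x·y·z + 2430·x^2·z + 2160·x·z + 252·x·y·z^2 − 756·x^2·z^2 − 672·x·z^2 + 210·y^2·z − 630·x·y·z − 560·y·z − 9·y^2·z^2 + 27·x·y·z^2 + 24·y·z^2 − 1128·y·z + 3384·x·z + 3008·z + 1161·y·z^2 − 3483·x·z^2 − 3096·z^2 − 378·y·z^3 + 1134·x·z^3 + 1008·z^3 − 264·y^2 + 792·x·y + 704·y + 336·y − 1008·x − 896 + 450·x·y^3 − 1350·x^2·y^2 − 1200·x·y^2 − 360·y^3 + 1080·x·y^2 + 960·y^2 + 270·y^3·z − 810·x·y^2·z − 720·y^2·z    [distributive law]
= −1155·x^2·y^2 − 1425·x^3·y − 1585·x^2·y + 54·x·y^2 + 880·x·y − 708·x·y^2·z + 660·x^2·y·z − 1712·x·y·z + 2520·x^4 + 3869·x^3 − 208·x^2 − 2898·x^3·z − 146·x^2·z − 2480·x + 5544·x·z + 279·x·y·z^2 − 756·x^2·z^2 − 4155·x·z^2 − 510·y^2·z − 1688·y·z − 9·y^2·z^2 + 1185·y·z^2 + 3008·z − 3096·z^2 − 378·y·z^3 + 1134·x·z^3 + 1008·z^3 + 696·y^2 + 1040·y − 896 + 450·x·y^3 − 360·y^3 + 270·y^3·z    [combine like terms]

−1155·x^2·y^2 − 1425·x^3·y − 1585·x^2·y + 54·x·y^2 + 880·x·y − 708·x·y^2·z + 660·x^2·y·z − 1712·x·y·z + 2520·x^4 + 3869·x^3 − 208·x^2 − 2898·x^3·z − 146·x^2·z − 2480·x + 5544·x·z + 279·x·y·z^2 − 756·x^2·z^2 − 4155·x·z^2 − 510·y^2·z − 1688·y·z − 9·y^2·z^2 + 1185·y·z^2 + 3008·z − 3096·z^2 − 378·y·z^3 + 1134·x·z^3 + 1008·z^3 + 696·y^2 + 1040·y − 896 + 450·x·y^3 − 360·y^3 + 270·y^3·z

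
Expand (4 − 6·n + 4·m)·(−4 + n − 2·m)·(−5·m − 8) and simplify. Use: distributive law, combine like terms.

272·m + 128 − 268·m·n − 224·n + 184·m² + 30·m·n² + 48·n² − 80·m²·n + 40·m³

(4 − 6·n + 4·m)·(−4 + n − 2·m)·(−5·m − 8)
= (−16 + 4·n − 8·m + 24·n − 6·n² + 12·m·n − 16·m + 4·m·n − 8·m²)·(−5·m − 8)    [distributive law]
= (−16 + 28·n − 24·m − 6·n² + 16·m·n − 8·m²)·(−5·m − 8)    [combine like terms]
= 80·m + 128 − 140·m·n − 224·n + 120·m² + 192·m + 30·m·n² + 48·n² − 80·m²·n − 128·m·n + 40·m³ + 64·m²    [distributive law]
= 272·m + 128 − 268·m·n − 224·n + 184·m² + 30·m·n² + 48·n² − 80·m²·n + 40·m³    [combine like terms]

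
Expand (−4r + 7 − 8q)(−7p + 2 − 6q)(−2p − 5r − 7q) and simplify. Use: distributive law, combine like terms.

−56p^2r − 140pr^2 − 524pqr + 261pr + 40r^2 + 346qr − 120qr^2 − 408q^2r + 98p^2 + 459pq − 28p − 70r − 98q + 406q^2 − 112p^2q − 488pq^2 − 336q^3

(−4r + 7 − 8q)(−7p + 2 − 6q)(−2p − 5r − 7q)
= (28pr − 8r + 24qr − 49p + 14 − 42q + 56pq − 16q + 48q^2)(−2p − 5r − 7q)    [distributive law]
= (28pr − 8r + 24qr − 49p + 14 − 58q + 56pq + 48q^2)(−2p − 5r − 7q)    [combine like terms]
= −56p^2r − 140pr^2 − 196pqr + 16pr + 40r^2 + 56qr − 48pqr − 120qr^2 − 168q^2r + 98p^2 + 245pr + 343pq − 28p − 70r − 98q + 116pq + 290qr + 406q^2 − 112p^2q − 280pqr − 392pq^2 − 96pq^2 − 240q^2r − 336q^3    [distributive law]
= −56p^2r − 140pr^2 − 524pqr + 261pr + 40r^2 + 346qr − 120qr^2 − 408q^2r + 98p^2 + 459pq − 28p − 70r − 98q + 406q^2 − 112p^2q − 488pq^2 − 336q^3    [combine like terms]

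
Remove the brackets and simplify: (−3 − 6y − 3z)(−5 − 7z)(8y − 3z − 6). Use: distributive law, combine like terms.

(−3 − 6y − 3z)(−5 − 7z)(8y − 3z − 6)
= (15 + 21z + 30y + 42yz + 15z + 21z^2)(8y − 3z − 6)    [distributive law]
= (15 + 36z + 30y + 42yz + 21z^2)(8y − 3z − 6)    [combine like terms]
= 120y − 45z − 90 + 288yz − 108z^2 − 216z + 240y^2 − 90yz − 180y + 336y^2z − 126yz^2 − 252yz + 168yz^2 − 63z^3 − 126z^2    [distributive law]
= −60y − 261z − 90 − 54yz − 234z^2 + 240y^2 + 336y^2z + 42yz^2 − 63z^3    [combine like terms]

−60y − 261z − 90 − 54yz − 234z^2 + 240y^2 + 336y^2z + 42yz^2 − 63z^3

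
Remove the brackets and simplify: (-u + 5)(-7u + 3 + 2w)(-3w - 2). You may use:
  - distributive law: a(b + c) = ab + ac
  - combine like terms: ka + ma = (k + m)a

(-u + 5)(-7u + 3 + 2w)(-3w - 2)
= (7u^2 - 3u - 2uw - 35u + 15 + 10w)(-3w - 2)    [distributive law]
= (7u^2 - 38u - 2uw + 15 + 10w)(-3w - 2)    [combine like terms]
= -21u^2w - 14u^2 + 114uw + 76u + 6uw^2 + 4uw - 45w - 30 - 30w^2 - 20w    [distributive law]
= -21u^2w - 14u^2 + 118uw + 76u + 6uw^2 - 65w - 30 - 30w^2    [combine like terms]

-21u^2w - 14u^2 + 118uw + 76u + 6uw^2 - 65w - 30 - 30w^2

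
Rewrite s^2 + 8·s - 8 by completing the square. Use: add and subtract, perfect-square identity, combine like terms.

(s + 4)^2 - 24

s^2 + 8·s - 8
= s^2 + 8·s + 16 - 16 - 8    [add and subtract 16]
= (s + 4)^2 - 16 - 8    [perfect-square identity]
= (s + 4)^2 - 24    [combine constants]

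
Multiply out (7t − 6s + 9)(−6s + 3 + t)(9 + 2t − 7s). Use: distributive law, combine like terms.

−786st − 145st^2 + 408s^2t + 324t + 123t^2 + 14t^3 + 828s^2 − 252s^3 − 837s + 243

(7t − 6s + 9)(−6s + 3 + t)(9 + 2t − 7s)
= (−42st + 21t + 7t^2 + 36s^2 − 18s − 6st − 54s + 27 + 9t)(9 + 2t − 7s)    [distributive law]
= (−48st + 30t + 7t^2 + 36s^2 − 72s + 27)(9 + 2t − 7s)    [combine like terms]
= −432st − 96st^2 + 336s^2t + 270t + 60t^2 − 210st + 63t^2 + 14t^3 − 49st^2 + 324s^2 + 72s^2t − 252s^3 − 648s − 144st + 504s^2 + 243 + 54t − 189s    [distributive law]
= −786st − 145st^2 + 408s^2t + 324t + 123t^2 + 14t^3 + 828s^2 − 252s^3 − 837s + 243    [combine like terms]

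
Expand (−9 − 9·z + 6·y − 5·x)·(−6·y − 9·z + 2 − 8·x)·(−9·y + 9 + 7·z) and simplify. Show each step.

−918·y² + 756·y − 105·y·z + 441·z + 1170·z² − 162 − 720·x·y + 558·x + 1487·x·z − 729·y·z² + 567·z³ − 1179·x·y·z + 819·x·z² + 324·y³ − 252·y²·z + 162·x·y² − 360·x²·y + 360·x² + 280·x²·z

(−9 − 9·z + 6·y − 5·x)·(−6·y − 9·z + 2 − 8·x)·(−9·y + 9 + 7·z)
= (54·y + 81·z − 18 + 72·x + 54·y·z + 81·z² − 18·z + 72·x·z − 36·y² − 54·y·z + 12·y − 48·x·y + 30·x·y + 45·x·z − 10·x + 40·x²)·(−9·y + 9 + 7·z)    [distributive law]
= (66·y + 63·z − 18 + 62·x + 81·z² + 117·x·z − 36·y² − 18·x·y + 40·x²)·(−9·y + 9 + 7·z)    [combine like terms]
= −594·y² + 594·y + 462·y·z − 567·y·z + 567·z + 441·z² + 162·y − 162 − 126·z − 558·x·y + 558·x + 434·x·z − 729·y·z² + 729·z² + 567·z³ − 1053·x·y·z + 1053·x·z + 819·x·z² + 324·y³ − 324·y² − 252·y²·z + 162·x·y² − 162·x·y − 126·x·y·z − 360·x²·y + 360·x² + 280·x²·z    [distributive law]
= −918·y² + 756·y − 105·y·z + 441·z + 1170·z² − 162 − 720·x·y + 558·x + 1487·x·z − 729·y·z² + 567·z³ − 1179·x·y·z + 819·x·z² + 324·y³ − 252·y²·z + 162·x·y² − 360·x²·y + 360·x² + 280·x²·z    [combine like terms]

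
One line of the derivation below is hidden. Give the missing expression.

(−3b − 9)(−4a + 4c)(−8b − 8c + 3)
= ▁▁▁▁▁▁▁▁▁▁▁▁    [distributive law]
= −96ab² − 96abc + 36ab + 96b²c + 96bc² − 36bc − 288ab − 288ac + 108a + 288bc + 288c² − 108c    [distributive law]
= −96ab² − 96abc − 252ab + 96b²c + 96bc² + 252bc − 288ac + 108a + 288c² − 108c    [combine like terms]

By distributive law:

(12ab − 12bc + 36a − 36c)(−8b − 8c + 3)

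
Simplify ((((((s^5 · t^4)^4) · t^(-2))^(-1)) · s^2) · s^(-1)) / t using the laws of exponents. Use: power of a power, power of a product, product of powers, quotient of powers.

s^(-19)·t^(-15)

((((((s^5 · t^4)^4) · t^(-2))^(-1)) · s^2) · s^(-1)) / t
= ((((((s^5 · t^4)^4)^(-1)) · ((t^(-2))^(-1))) · s^2) · s^(-1)) / t    [power of a product]
= (((((s^5 · t^4)^(-4)) · ((t^(-2))^(-1))) · s^2) · s^(-1)) / t    [power of a power]
= ((((((s^5)^(-4)) · ((t^4)^(-4))) · ((t^(-2))^(-1))) · s^2) · s^(-1)) / t    [power of a product]
= ((((s^(-20) · ((t^4)^(-4))) · ((t^(-2))^(-1))) · s^2) · s^(-1)) / t    [power of a power]
= ((((s^(-20) · t^(-16)) · ((t^(-2))^(-1))) · s^2) · s^(-1)) / t    [power of a power]
= ((((s^(-20) · t^(-16)) · t^2) · s^2) · s^(-1)) / t    [power of a power]
= s^(-19)·t^(-15)    [quotient of powers; product of powers]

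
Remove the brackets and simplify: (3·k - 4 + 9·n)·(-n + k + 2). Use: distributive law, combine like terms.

6·k·n + 3·k^2 + 2·k + 22·n - 8 - 9·n^2

(3·k - 4 + 9·n)·(-n + k + 2)
= -3·k·n + 3·k^2 + 6·k + 4·n - 4·k - 8 - 9·n^2 + 9·k·n + 18·n    [distributive law]
= 6·k·n + 3·k^2 + 2·k + 22·n - 8 - 9·n^2    [combine like terms]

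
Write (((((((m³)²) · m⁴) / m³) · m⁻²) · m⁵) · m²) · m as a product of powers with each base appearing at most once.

(((((((m³)²) · m⁴) / m³) · m⁻²) · m⁵) · m²) · m
= (((((m⁶ · m⁴) / m³) · m⁻²) · m⁵) · m²) · m    [power of a power]
= ((((m¹⁰ / m³) · m⁻²) · m⁵) · m²) · m    [product of powers]
= (((m⁷ · m⁻²) · m⁵) · m²) · m    [quotient of powers]
= ((m⁵ · m⁵) · m²) · m    [product of powers]
= (m¹⁰ · m²) · m    [product of powers]
= m¹² · m    [product of powers]
= m¹³    [product of powers]

m¹³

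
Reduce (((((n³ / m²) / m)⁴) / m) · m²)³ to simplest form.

m⁻³³n³⁶

(((((n³ / m²) / m)⁴) / m) · m²)³
= (((((n³ / m²) / m)⁴) / m)³) · ((m²)³)    [power of a product]
= (((((n³ / m²) / m)⁴)³) / (m³)) · ((m²)³)    [power of a quotient]
= ((((n³ / m²) / m)¹²) / (m³)) · ((m²)³)    [power of a power]
= ((((n³ / m²)¹²) / (m¹²)) / (m³)) · ((m²)³)    [power of a quotient]
= (((((n³)¹²) / ((m²)¹²)) / (m¹²)) / (m³)) · ((m²)³)    [power of a quotient]
= (((n³⁶ / ((m²)¹²)) / (m¹²)) / (m³)) · ((m²)³)    [power of a power]
= (((n³⁶ / m²⁴) / (m¹²)) / (m³)) · ((m²)³)    [power of a power]
= (((n³⁶ / m²⁴) / m¹²) / m³) · m⁶    [power of a power]
= m⁻³³n³⁶    [quotient of powers; product of powers]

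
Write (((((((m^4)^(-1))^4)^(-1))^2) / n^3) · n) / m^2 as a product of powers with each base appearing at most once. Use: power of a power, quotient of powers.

m^30n^(-2)

(((((((m^4)^(-1))^4)^(-1))^2) / n^3) · n) / m^2
= ((((((m^4)^(-1))^4)^(-2)) / n^3) · n) / m^2    [power of a power]
= (((((m^4)^(-1))^(-8)) / n^3) · n) / m^2    [power of a power]
= ((((m^4)^8) / n^3) · n) / m^2    [power of a power]
= ((m^32 / n^3) · n) / m^2    [power of a power]
= m^30n^(-2)    [quotient of powers]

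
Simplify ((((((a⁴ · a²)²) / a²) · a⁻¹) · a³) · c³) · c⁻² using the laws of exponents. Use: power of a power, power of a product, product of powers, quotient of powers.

a¹²c

((((((a⁴ · a²)²) / a²) · a⁻¹) · a³) · c³) · c⁻²
= (((((((a⁴)²) · ((a²)²)) / a²) · a⁻¹) · a³) · c³) · c⁻²    [power of a product]
= (((((a⁸ · ((a²)²)) / a²) · a⁻¹) · a³) · c³) · c⁻²    [power of a power]
= (((((a⁸ · a⁴) / a²) · a⁻¹) · a³) · c³) · c⁻²    [power of a power]
= ((((a¹² / a²) · a⁻¹) · a³) · c³) · c⁻²    [product of powers]
= (((a¹⁰ · a⁻¹) · a³) · c³) · c⁻²    [quotient of powers]
= ((a⁹ · a³) · c³) · c⁻²    [product of powers]
= (a¹² · c³) · c⁻²    [product of powers]
= a¹²c    [product of powers]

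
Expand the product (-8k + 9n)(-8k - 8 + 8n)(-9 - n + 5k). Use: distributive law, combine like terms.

(-8k + 9n)(-8k - 8 + 8n)(-9 - n + 5k)
= (64k² + 64k - 64kn - 72kn - 72n + 72n²)(-9 - n + 5k)    [distributive law]
= (64k² + 64k - 136kn - 72n + 72n²)(-9 - n + 5k)    [combine like terms]
= -576k² - 64k²n + 320k³ - 576k - 64kn + 320k² + 1224kn + 136kn² - 680k²n + 648n + 72n² - 360kn - 648n² - 72n³ + 360kn²    [distributive law]
= -256k² - 744k²n + 320k³ - 576k + 800kn + 496kn² + 648n - 576n² - 72n³    [combine like terms]

-256k² - 744k²n + 320k³ - 576k + 800kn + 496kn² + 648n - 576n² - 72n³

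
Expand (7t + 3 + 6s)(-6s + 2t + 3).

(7t + 3 + 6s)(-6s + 2t + 3)
= -42st + 14t^2 + 21t - 18s + 6t + 9 - 36s^2 + 12st + 18s    [distributive law]
= -30st + 14t^2 + 27t + 9 - 36s^2    [combine like terms]

-30st + 14t^2 + 27t + 9 - 36s^2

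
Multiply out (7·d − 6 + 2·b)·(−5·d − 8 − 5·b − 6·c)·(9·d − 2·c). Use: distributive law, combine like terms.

(7·d − 6 + 2·b)·(−5·d − 8 − 5·b − 6·c)·(9·d − 2·c)
= (−35·d^2 − 56·d − 35·b·d − 42·c·d + 30·d + 48 + 30·b + 36·c − 10·b·d − 16·b − 10·b^2 − 12·b·c)·(9·d − 2·c)    [distributive law]
= (−35·d^2 − 26·d − 45·b·d − 42·c·d + 48 + 14·b + 36·c − 10·b^2 − 12·b·c)·(9·d − 2·c)    [combine like terms]
= −315·d^3 + 70·c·d^2 − 234·d^2 + 52·c·d − 405·b·d^2 + 90·b·c·d − 378·c·d^2 + 84·c^2·d + 432·d − 96·c + 126·b·d − 28·b·c + 324·c·d − 72·c^2 − 90·b^2·d + 20·b^2·c − 108·b·c·d + 24·b·c^2    [distributive law]
= −315·d^3 − 308·c·d^2 − 234·d^2 + 376·c·d − 405·b·d^2 − 18·b·c·d + 84·c^2·d + 432·d − 96·c + 126·b·d − 28·b·c − 72·c^2 − 90·b^2·d + 20·b^2·c + 24·b·c^2    [combine like terms]

−315·d^3 − 308·c·d^2 − 234·d^2 + 376·c·d − 405·b·d^2 − 18·b·c·d + 84·c^2·d + 432·d − 96·c + 126·b·d − 28·b·c − 72·c^2 − 90·b^2·d + 20·b^2·c + 24·b·c^2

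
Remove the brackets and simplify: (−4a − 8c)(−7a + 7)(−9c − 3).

(−4a − 8c)(−7a + 7)(−9c − 3)
= (28a^2 − 28a + 56ac − 56c)(−9c − 3)    [distributive law]
= −252a^2c − 84a^2 + 252ac + 84a − 504ac^2 − 168ac + 504c^2 + 168c    [distributive law]
= −252a^2c − 84a^2 + 84ac + 84a − 504ac^2 + 504c^2 + 168c    [combine like terms]

−252a^2c − 84a^2 + 84ac + 84a − 504ac^2 + 504c^2 + 168c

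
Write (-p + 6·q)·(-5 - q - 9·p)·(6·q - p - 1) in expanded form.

113·p·q - 14·p^2 - 5·p - 312·p·q^2 + 107·p^2·q - 9·p^3 - 174·q^2 + 30·q - 36·q^3

(-p + 6·q)·(-5 - q - 9·p)·(6·q - p - 1)
= (5·p + p·q + 9·p^2 - 30·q - 6·q^2 - 54·p·q)·(6·q - p - 1)    [distributive law]
= (5·p - 53·p·q + 9·p^2 - 30·q - 6·q^2)·(6·q - p - 1)    [combine like terms]
= 30·p·q - 5·p^2 - 5·p - 318·p·q^2 + 53·p^2·q + 53·p·q + 54·p^2·q - 9·p^3 - 9·p^2 - 180·q^2 + 30·p·q + 30·q - 36·q^3 + 6·p·q^2 + 6·q^2    [distributive law]
= 113·p·q - 14·p^2 - 5·p - 312·p·q^2 + 107·p^2·q - 9·p^3 - 174·q^2 + 30·q - 36·q^3    [combine like terms]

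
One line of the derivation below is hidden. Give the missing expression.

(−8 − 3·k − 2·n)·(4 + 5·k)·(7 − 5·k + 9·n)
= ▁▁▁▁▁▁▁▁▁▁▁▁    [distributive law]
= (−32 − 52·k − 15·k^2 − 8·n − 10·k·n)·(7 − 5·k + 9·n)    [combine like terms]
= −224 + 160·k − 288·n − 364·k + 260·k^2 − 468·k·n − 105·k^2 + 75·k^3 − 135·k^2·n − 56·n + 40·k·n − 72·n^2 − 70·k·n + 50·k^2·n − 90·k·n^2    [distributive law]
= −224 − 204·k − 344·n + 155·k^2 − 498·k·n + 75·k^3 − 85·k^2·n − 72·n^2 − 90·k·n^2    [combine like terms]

Applying distributive law to the line above:

(−32 − 40·k − 12·k − 15·k^2 − 8·n − 10·k·n)·(7 − 5·k + 9·n)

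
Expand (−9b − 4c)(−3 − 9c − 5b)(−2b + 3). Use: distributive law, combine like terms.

81b² + 81b − 202b²c + 279bc − 90b³ + 36c − 72bc² + 108c²

(−9b − 4c)(−3 − 9c − 5b)(−2b + 3)
= (27b + 81bc + 45b² + 12c + 36c² + 20bc)(−2b + 3)    [distributive law]
= (27b + 101bc + 45b² + 12c + 36c²)(−2b + 3)    [combine like terms]
= −54b² + 81b − 202b²c + 303bc − 90b³ + 135b² − 24bc + 36c − 72bc² + 108c²    [distributive law]
= 81b² + 81b − 202b²c + 279bc − 90b³ + 36c − 72bc² + 108c²    [combine like terms]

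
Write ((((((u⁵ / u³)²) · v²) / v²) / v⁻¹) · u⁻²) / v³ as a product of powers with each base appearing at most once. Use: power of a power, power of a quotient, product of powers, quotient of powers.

((((((u⁵ / u³)²) · v²) / v²) / v⁻¹) · u⁻²) / v³
= (((((((u⁵)²) / ((u³)²)) · v²) / v²) / v⁻¹) · u⁻²) / v³    [power of a quotient]
= (((((u¹⁰ / ((u³)²)) · v²) / v²) / v⁻¹) · u⁻²) / v³    [power of a power]
= (((((u¹⁰ / u⁶) · v²) / v²) / v⁻¹) · u⁻²) / v³    [power of a power]
= ((((u⁴ · v²) / v²) / v⁻¹) · u⁻²) / v³    [quotient of powers]
= u²·v⁻²    [quotient of powers; product of powers]

u²·v⁻²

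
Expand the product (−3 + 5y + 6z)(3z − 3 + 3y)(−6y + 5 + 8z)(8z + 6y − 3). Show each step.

−144yz^2 + 2796y^2z − 2175yz − 126z^2 + 549z − 1440z^3 − 1701y^2 + 792y − 135 + 1584y^3 + 312y^2z^2 − 1188y^3z + 2112yz^3 − 540y^4 + 1152z^4

(−3 + 5y + 6z)(3z − 3 + 3y)(−6y + 5 + 8z)(8z + 6y − 3)
= (−9z + 9 − 9y + 15yz − 15y + 15y^2 + 18z^2 − 18z + 18yz)(−6y + 5 + 8z)(8z + 6y − 3)    [distributive law]
= (−27z + 9 − 24y + 33yz + 15y^2 + 18z^2)(−6y + 5 + 8z)(8z + 6y − 3)    [combine like terms]
= (162yz − 135z − 216z^2 − 54y + 45 + 72z + 144y^2 − 120y − 192yz − 198y^2z + 165yz + 264yz^2 − 90y^3 + 75y^2 + 120y^2z − 108yz^2 + 90z^2 + 144z^3)(8z + 6y − 3)    [distributive law]
= (135yz − 63z − 126z^2 − 174y + 45 + 219y^2 − 78y^2z + 156yz^2 − 90y^3 + 144z^3)(8z + 6y − 3)    [combine like terms]
= 1080yz^2 + 810y^2z − 405yz − 504z^2 − 378yz + 189z − 1008z^3 − 756yz^2 + 378z^2 − 1392yz − 1044y^2 + 522y + 360z + 270y − 135 + 1752y^2z + 1314y^3 − 657y^2 − 624y^2z^2 − 468y^3z + 234y^2z + 1248yz^3 + 936y^2z^2 − 468yz^2 − 720y^3z − 540y^4 + 270y^3 + 1152z^4 + 864yz^3 − 432z^3    [distributive law]
= −144yz^2 + 2796y^2z − 2175yz − 126z^2 + 549z − 1440z^3 − 1701y^2 + 792y − 135 + 1584y^3 + 312y^2z^2 − 1188y^3z + 2112yz^3 − 540y^4 + 1152z^4    [combine like terms]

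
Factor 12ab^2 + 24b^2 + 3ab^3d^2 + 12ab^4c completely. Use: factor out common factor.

12ab^2 + 24b^2 + 3ab^3d^2 + 12ab^4c
= 3(4ab^2 + 8b^2 + ab^3d^2 + 4ab^4c)    [factor out 3]
= 3b^2(4a + 8 + abd^2 + 4ab^2c)    [factor out b^2]

3b^2(4a + 8 + abd^2 + 4ab^2c)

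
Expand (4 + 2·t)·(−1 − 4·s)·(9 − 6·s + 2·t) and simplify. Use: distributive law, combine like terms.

(4 + 2·t)·(−1 − 4·s)·(9 − 6·s + 2·t)
= (−4 − 16·s − 2·t − 8·s·t)·(9 − 6·s + 2·t)    [distributive law]
= −36 + 24·s − 8·t − 144·s + 96·s^2 − 32·s·t − 18·t + 12·s·t − 4·t^2 − 72·s·t + 48·s^2·t − 16·s·t^2    [distributive law]
= −36 − 120·s − 26·t + 96·s^2 − 92·s·t − 4·t^2 + 48·s^2·t − 16·s·t^2    [combine like terms]

−36 − 120·s − 26·t + 96·s^2 − 92·s·t − 4·t^2 + 48·s^2·t − 16·s·t^2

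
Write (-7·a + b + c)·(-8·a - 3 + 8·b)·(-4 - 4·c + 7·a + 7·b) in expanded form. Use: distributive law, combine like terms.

-77·a^2 - 280·a^2·c + 392·a^3 - 56·a^2·b - 84·a - 73·a·c + 382·a·b + 256·a·b·c - 392·a·b^2 + 12·b - 41·b·c - 53·b^2 + 24·b^2·c + 56·b^3 + 32·a·c^2 + 12·c + 12·c^2 - 32·b·c^2

(-7·a + b + c)·(-8·a - 3 + 8·b)·(-4 - 4·c + 7·a + 7·b)
= (56·a^2 + 21·a - 56·a·b - 8·a·b - 3·b + 8·b^2 - 8·a·c - 3·c + 8·b·c)·(-4 - 4·c + 7·a + 7·b)    [distributive law]
= (56·a^2 + 21·a - 64·a·b - 3·b + 8·b^2 - 8·a·c - 3·c + 8·b·c)·(-4 - 4·c + 7·a + 7·b)    [combine like terms]
= -224·a^2 - 224·a^2·c + 392·a^3 + 392·a^2·b - 84·a - 84·a·c + 147·a^2 + 147·a·b + 256·a·b + 256·a·b·c - 448·a^2·b - 448·a·b^2 + 12·b + 12·b·c - 21·a·b - 21·b^2 - 32·b^2 - 32·b^2·c + 56·a·b^2 + 56·b^3 + 32·a·c + 32·a·c^2 - 56·a^2·c - 56·a·b·c + 12·c + 12·c^2 - 21·a·c - 21·b·c - 32·b·c - 32·b·c^2 + 56·a·b·c + 56·b^2·c    [distributive law]
= -77·a^2 - 280·a^2·c + 392·a^3 - 56·a^2·b - 84·a - 73·a·c + 382·a·b + 256·a·b·c - 392·a·b^2 + 12·b - 41·b·c - 53·b^2 + 24·b^2·c + 56·b^3 + 32·a·c^2 + 12·c + 12·c^2 - 32·b·c^2    [combine like terms]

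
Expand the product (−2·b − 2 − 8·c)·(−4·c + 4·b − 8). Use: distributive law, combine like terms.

(−2·b − 2 − 8·c)·(−4·c + 4·b − 8)
= 8·b·c − 8·b^2 + 16·b + 8·c − 8·b + 16 + 32·c^2 − 32·b·c + 64·c    [distributive law]
= −24·b·c − 8·b^2 + 8·b + 72·c + 16 + 32·c^2    [combine like terms]

−24·b·c − 8·b^2 + 8·b + 72·c + 16 + 32·c^2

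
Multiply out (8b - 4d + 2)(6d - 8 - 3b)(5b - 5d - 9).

420b^2d - 420bd^2 + 30bd - 134b^2 + 550b - 120b^3 + 120d^3 - 4d^2 - 316d + 144

(8b - 4d + 2)(6d - 8 - 3b)(5b - 5d - 9)
= (48bd - 64b - 24b^2 - 24d^2 + 32d + 12bd + 12d - 16 - 6b)(5b - 5d - 9)    [distributive law]
= (60bd - 70b - 24b^2 - 24d^2 + 44d - 16)(5b - 5d - 9)    [combine like terms]
= 300b^2d - 300bd^2 - 540bd - 350b^2 + 350bd + 630b - 120b^3 + 120b^2d + 216b^2 - 120bd^2 + 120d^3 + 216d^2 + 220bd - 220d^2 - 396d - 80b + 80d + 144    [distributive law]
= 420b^2d - 420bd^2 + 30bd - 134b^2 + 550b - 120b^3 + 120d^3 - 4d^2 - 316d + 144    [combine like terms]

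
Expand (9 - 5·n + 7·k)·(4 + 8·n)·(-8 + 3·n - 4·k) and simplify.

-288 - 308·n - 368·k + 476·n² - 572·k·n - 120·n³ + 328·k·n² - 112·k² - 224·k²·n

(9 - 5·n + 7·k)·(4 + 8·n)·(-8 + 3·n - 4·k)
= (36 + 72·n - 20·n - 40·n² + 28·k + 56·k·n)·(-8 + 3·n - 4·k)    [distributive law]
= (36 + 52·n - 40·n² + 28·k + 56·k·n)·(-8 + 3·n - 4·k)    [combine like terms]
= -288 + 108·n - 144·k - 416·n + 156·n² - 208·k·n + 320·n² - 120·n³ + 160·k·n² - 224·k + 84·k·n - 112·k² - 448·k·n + 168·k·n² - 224·k²·n    [distributive law]
= -288 - 308·n - 368·k + 476·n² - 572·k·n - 120·n³ + 328·k·n² - 112·k² - 224·k²·n    [combine like terms]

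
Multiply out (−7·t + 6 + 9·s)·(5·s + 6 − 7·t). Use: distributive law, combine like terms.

−98·s·t − 84·t + 49·t^2 + 84·s + 36 + 45·s^2

(−7·t + 6 + 9·s)·(5·s + 6 − 7·t)
= −35·s·t − 42·t + 49·t^2 + 30·s + 36 − 42·t + 45·s^2 + 54·s − 63·s·t    [distributive law]
= −98·s·t − 84·t + 49·t^2 + 84·s + 36 + 45·s^2    [combine like terms]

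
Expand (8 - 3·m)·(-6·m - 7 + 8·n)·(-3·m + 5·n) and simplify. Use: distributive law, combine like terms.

81·m^2 - 327·m·n + 168·m - 280·n + 320·n^2 - 54·m^3 + 162·m^2·n - 120·m·n^2

(8 - 3·m)·(-6·m - 7 + 8·n)·(-3·m + 5·n)
= (-48·m - 56 + 64·n + 18·m^2 + 21·m - 24·m·n)·(-3·m + 5·n)    [distributive law]
= (-27·m - 56 + 64·n + 18·m^2 - 24·m·n)·(-3·m + 5·n)    [combine like terms]
= 81·m^2 - 135·m·n + 168·m - 280·n - 192·m·n + 320·n^2 - 54·m^3 + 90·m^2·n + 72·m^2·n - 120·m·n^2    [distributive law]
= 81·m^2 - 327·m·n + 168·m - 280·n + 320·n^2 - 54·m^3 + 162·m^2·n - 120·m·n^2    [combine like terms]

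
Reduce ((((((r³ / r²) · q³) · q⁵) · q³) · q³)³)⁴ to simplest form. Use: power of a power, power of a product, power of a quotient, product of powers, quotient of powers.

((((((r³ / r²) · q³) · q⁵) · q³) · q³)³)⁴
= (((((r³ / r²) · q³) · q⁵) · q³) · q³)¹²    [power of a power]
= (((((r³ / r²) · q³) · q⁵) · q³)¹²) · ((q³)¹²)    [power of a product]
= (((((r³ / r²) · q³) · q⁵)¹²) · ((q³)¹²)) · ((q³)¹²)    [power of a product]
= (((((r³ / r²) · q³)¹²) · ((q⁵)¹²)) · ((q³)¹²)) · ((q³)¹²)    [power of a product]
= (((((r³ / r²)¹²) · ((q³)¹²)) · ((q⁵)¹²)) · ((q³)¹²)) · ((q³)¹²)    [power of a product]
= ((((((r³)¹²) / ((r²)¹²)) · ((q³)¹²)) · ((q⁵)¹²)) · ((q³)¹²)) · ((q³)¹²)    [power of a quotient]
= ((((r³⁶ / ((r²)¹²)) · ((q³)¹²)) · ((q⁵)¹²)) · ((q³)¹²)) · ((q³)¹²)    [power of a power]
= ((((r³⁶ / r²⁴) · ((q³)¹²)) · ((q⁵)¹²)) · ((q³)¹²)) · ((q³)¹²)    [power of a power]
= (((r¹² · ((q³)¹²)) · ((q⁵)¹²)) · ((q³)¹²)) · ((q³)¹²)    [quotient of powers]
= (((r¹² · q³⁶) · ((q⁵)¹²)) · ((q³)¹²)) · ((q³)¹²)    [power of a power]
= (((r¹² · q³⁶) · q⁶⁰) · ((q³)¹²)) · ((q³)¹²)    [power of a power]
= (((r¹² · q³⁶) · q⁶⁰) · q³⁶) · ((q³)¹²)    [power of a power]
= (((r¹² · q³⁶) · q⁶⁰) · q³⁶) · q³⁶    [power of a power]
= q¹⁶⁸·r¹²    [product of powers]

q¹⁶⁸·r¹²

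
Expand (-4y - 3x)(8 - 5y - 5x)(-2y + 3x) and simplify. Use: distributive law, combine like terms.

64y^2 - 48xy - 40y^3 - 10xy^2 + 75x^2y - 72x^2 + 45x^3

(-4y - 3x)(8 - 5y - 5x)(-2y + 3x)
= (-32y + 20y^2 + 20xy - 24x + 15xy + 15x^2)(-2y + 3x)    [distributive law]
= (-32y + 20y^2 + 35xy - 24x + 15x^2)(-2y + 3x)    [combine like terms]
= 64y^2 - 96xy - 40y^3 + 60xy^2 - 70xy^2 + 105x^2y + 48xy - 72x^2 - 30x^2y + 45x^3    [distributive law]
= 64y^2 - 48xy - 40y^3 - 10xy^2 + 75x^2y - 72x^2 + 45x^3    [combine like terms]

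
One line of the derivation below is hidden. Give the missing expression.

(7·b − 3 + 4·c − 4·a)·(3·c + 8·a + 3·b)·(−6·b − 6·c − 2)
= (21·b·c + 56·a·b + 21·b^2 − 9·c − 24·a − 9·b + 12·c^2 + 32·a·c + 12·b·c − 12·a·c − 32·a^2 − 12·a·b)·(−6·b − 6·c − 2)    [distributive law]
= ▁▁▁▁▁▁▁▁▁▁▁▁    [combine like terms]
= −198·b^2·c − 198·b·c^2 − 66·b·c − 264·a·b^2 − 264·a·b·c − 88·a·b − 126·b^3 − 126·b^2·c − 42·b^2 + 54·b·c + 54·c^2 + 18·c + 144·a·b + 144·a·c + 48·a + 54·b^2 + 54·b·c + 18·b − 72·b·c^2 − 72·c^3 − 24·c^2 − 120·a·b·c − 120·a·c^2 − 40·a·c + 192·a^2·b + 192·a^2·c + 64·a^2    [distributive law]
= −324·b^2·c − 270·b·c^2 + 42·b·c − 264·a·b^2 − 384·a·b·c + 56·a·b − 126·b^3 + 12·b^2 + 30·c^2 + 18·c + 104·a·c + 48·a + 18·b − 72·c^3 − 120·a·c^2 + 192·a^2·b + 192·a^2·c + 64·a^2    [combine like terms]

After combine like terms, the bracketed line is:

(33·b·c + 44·a·b + 21·b^2 − 9·c − 24·a − 9·b + 12·c^2 + 20·a·c − 32·a^2)·(−6·b − 6·c − 2)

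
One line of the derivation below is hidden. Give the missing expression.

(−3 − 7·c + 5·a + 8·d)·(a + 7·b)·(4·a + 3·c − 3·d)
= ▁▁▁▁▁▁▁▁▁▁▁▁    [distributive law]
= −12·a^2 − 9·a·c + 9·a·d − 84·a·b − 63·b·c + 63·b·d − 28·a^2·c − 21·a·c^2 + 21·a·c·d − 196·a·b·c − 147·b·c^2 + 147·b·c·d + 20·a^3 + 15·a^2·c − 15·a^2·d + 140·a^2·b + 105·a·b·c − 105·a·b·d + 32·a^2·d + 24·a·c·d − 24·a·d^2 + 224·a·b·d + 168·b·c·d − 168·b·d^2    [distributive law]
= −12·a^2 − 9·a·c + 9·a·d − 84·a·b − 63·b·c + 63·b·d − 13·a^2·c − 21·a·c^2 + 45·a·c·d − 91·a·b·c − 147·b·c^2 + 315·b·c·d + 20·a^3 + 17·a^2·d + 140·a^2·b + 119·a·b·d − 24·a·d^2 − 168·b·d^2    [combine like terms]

By distributive law:

(−3·a − 21·b − 7·a·c − 49·b·c + 5·a^2 + 35·a·b + 8·a·d + 56·b·d)·(4·a + 3·c − 3·d)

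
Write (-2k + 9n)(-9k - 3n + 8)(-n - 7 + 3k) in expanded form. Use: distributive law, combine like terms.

(-2k + 9n)(-9k - 3n + 8)(-n - 7 + 3k)
= (18k² + 6kn - 16k - 81kn - 27n² + 72n)(-n - 7 + 3k)    [distributive law]
= (18k² - 75kn - 16k - 27n² + 72n)(-n - 7 + 3k)    [combine like terms]
= -18k²n - 126k² + 54k³ + 75kn² + 525kn - 225k²n + 16kn + 112k - 48k² + 27n³ + 189n² - 81kn² - 72n² - 504n + 216kn    [distributive law]
= -243k²n - 174k² + 54k³ - 6kn² + 757kn + 112k + 27n³ + 117n² - 504n    [combine like terms]

-243k²n - 174k² + 54k³ - 6kn² + 757kn + 112k + 27n³ + 117n² - 504n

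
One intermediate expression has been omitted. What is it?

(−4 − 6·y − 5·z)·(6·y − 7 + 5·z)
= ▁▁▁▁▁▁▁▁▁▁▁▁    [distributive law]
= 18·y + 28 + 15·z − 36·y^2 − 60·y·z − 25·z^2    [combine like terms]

Applying distributive law to the line above:

−24·y + 28 − 20·z − 36·y^2 + 42·y − 30·y·z − 30·y·z + 35·z − 25·z^2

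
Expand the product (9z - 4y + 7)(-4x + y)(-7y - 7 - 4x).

(9z - 4y + 7)(-4x + y)(-7y - 7 - 4x)
= (-36xz + 9yz + 16xy - 4y² - 28x + 7y)(-7y - 7 - 4x)    [distributive law]
= 252xyz + 252xz + 144x²z - 63y²z - 63yz - 36xyz - 112xy² - 112xy - 64x²y + 28y³ + 28y² + 16xy² + 196xy + 196x + 112x² - 49y² - 49y - 28xy    [distributive law]
= 216xyz + 252xz + 144x²z - 63y²z - 63yz - 96xy² + 56xy - 64x²y + 28y³ - 21y² + 196x + 112x² - 49y    [combine like terms]

216xyz + 252xz + 144x²z - 63y²z - 63yz - 96xy² + 56xy - 64x²y + 28y³ - 21y² + 196x + 112x² - 49y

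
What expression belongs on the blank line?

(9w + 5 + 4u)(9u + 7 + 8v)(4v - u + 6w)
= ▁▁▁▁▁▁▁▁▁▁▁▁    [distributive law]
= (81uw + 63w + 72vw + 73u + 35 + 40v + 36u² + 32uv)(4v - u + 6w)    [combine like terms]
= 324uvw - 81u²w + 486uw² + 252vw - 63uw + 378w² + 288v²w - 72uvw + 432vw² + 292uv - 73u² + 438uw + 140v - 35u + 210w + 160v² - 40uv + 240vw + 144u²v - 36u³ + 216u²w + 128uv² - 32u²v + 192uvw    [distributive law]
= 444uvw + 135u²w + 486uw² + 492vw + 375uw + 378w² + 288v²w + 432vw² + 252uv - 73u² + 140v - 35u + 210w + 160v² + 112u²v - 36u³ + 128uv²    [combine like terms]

After distributive law, the bracketed line is:

(81uw + 63w + 72vw + 45u + 35 + 40v + 36u² + 28u + 32uv)(4v - u + 6w)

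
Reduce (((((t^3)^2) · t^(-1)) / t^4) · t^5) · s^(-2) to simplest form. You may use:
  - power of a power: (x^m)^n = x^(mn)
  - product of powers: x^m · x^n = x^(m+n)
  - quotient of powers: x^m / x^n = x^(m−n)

s^(-2)·t^6

(((((t^3)^2) · t^(-1)) / t^4) · t^5) · s^(-2)
= (((t^6 · t^(-1)) / t^4) · t^5) · s^(-2)    [power of a power]
= ((t^5 / t^4) · t^5) · s^(-2)    [product of powers]
= (t · t^5) · s^(-2)    [quotient of powers]
= t^6 · s^(-2)    [product of powers]
= s^(-2)·t^6    [rearrange]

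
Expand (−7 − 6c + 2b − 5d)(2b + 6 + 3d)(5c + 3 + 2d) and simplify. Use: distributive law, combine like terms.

−46bc − 6b − 16bd − 318c − 126 − 237d − 381cd − 147d^2 − 60bc^2 − 44bcd − 180c^2 − 90c^2d − 111cd^2 + 20b^2c + 12b^2 + 8b^2d − 8bd^2 − 30d^3

(−7 − 6c + 2b − 5d)(2b + 6 + 3d)(5c + 3 + 2d)
= (−14b − 42 − 21d − 12bc − 36c − 18cd + 4b^2 + 12b + 6bd − 10bd − 30d − 15d^2)(5c + 3 + 2d)    [distributive law]
= (−2b − 42 − 51d − 12bc − 36c − 18cd + 4b^2 − 4bd − 15d^2)(5c + 3 + 2d)    [combine like terms]
= −10bc − 6b − 4bd − 210c − 126 − 84d − 255cd − 153d − 102d^2 − 60bc^2 − 36bc − 24bcd − 180c^2 − 108c − 72cd − 90c^2d − 54cd − 36cd^2 + 20b^2c + 12b^2 + 8b^2d − 20bcd − 12bd − 8bd^2 − 75cd^2 − 45d^2 − 30d^3    [distributive law]
= −46bc − 6b − 16bd − 318c − 126 − 237d − 381cd − 147d^2 − 60bc^2 − 44bcd − 180c^2 − 90c^2d − 111cd^2 + 20b^2c + 12b^2 + 8b^2d − 8bd^2 − 30d^3    [combine like terms]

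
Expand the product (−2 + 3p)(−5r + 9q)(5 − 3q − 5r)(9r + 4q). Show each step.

450r^2 − 610qr + 340qr^2 + 726q^2r − 450r^3 − 360q^2 + 216q^3 − 675pr^2 + 915pqr − 510pqr^2 − 1089pq^2r + 675pr^3 + 540pq^2 − 324pq^3

(−2 + 3p)(−5r + 9q)(5 − 3q − 5r)(9r + 4q)
= (10r − 18q − 15pr + 27pq)(5 − 3q − 5r)(9r + 4q)    [distributive law]
= (50r − 30qr − 50r^2 − 90q + 54q^2 + 90qr − 75pr + 45pqr + 75pr^2 + 135pq − 81pq^2 − 135pqr)(9r + 4q)    [distributive law]
= (50r + 60qr − 50r^2 − 90q + 54q^2 − 75pr − 90pqr + 75pr^2 + 135pq − 81pq^2)(9r + 4q)    [combine like terms]
= 450r^2 + 200qr + 540qr^2 + 240q^2r − 450r^3 − 200qr^2 − 810qr − 360q^2 + 486q^2r + 216q^3 − 675pr^2 − 300pqr − 810pqr^2 − 360pq^2r + 675pr^3 + 300pqr^2 + 1215pqr + 540pq^2 − 729pq^2r − 324pq^3    [distributive law]
= 450r^2 − 610qr + 340qr^2 + 726q^2r − 450r^3 − 360q^2 + 216q^3 − 675pr^2 + 915pqr − 510pqr^2 − 1089pq^2r + 675pr^3 + 540pq^2 − 324pq^3    [combine like terms]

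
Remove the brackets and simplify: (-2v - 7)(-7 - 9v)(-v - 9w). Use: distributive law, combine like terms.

-77v² - 693vw - 18v³ - 162v²w - 49v - 441w

(-2v - 7)(-7 - 9v)(-v - 9w)
= (14v + 18v² + 49 + 63v)(-v - 9w)    [distributive law]
= (77v + 18v² + 49)(-v - 9w)    [combine like terms]
= -77v² - 693vw - 18v³ - 162v²w - 49v - 441w    [distributive law]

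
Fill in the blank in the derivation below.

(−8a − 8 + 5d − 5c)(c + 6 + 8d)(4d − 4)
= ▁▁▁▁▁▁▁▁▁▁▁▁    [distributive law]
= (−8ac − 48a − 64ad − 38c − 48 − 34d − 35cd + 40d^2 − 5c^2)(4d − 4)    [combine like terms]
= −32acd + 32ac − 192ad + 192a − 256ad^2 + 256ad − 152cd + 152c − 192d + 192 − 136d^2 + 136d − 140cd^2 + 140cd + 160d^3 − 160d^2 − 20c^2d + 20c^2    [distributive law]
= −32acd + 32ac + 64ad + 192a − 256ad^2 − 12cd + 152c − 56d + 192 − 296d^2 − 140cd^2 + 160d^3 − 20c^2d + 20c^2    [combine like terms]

Applying distributive law to the line above:

(−8ac − 48a − 64ad − 8c − 48 − 64d + 5cd + 30d + 40d^2 − 5c^2 − 30c − 40cd)(4d − 4)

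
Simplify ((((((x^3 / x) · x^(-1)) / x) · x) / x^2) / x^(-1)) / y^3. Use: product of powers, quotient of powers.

((((((x^3 / x) · x^(-1)) / x) · x) / x^2) / x^(-1)) / y^3
= (((((x^2 · x^(-1)) / x) · x) / x^2) / x^(-1)) / y^3    [quotient of powers]
= ((((x / x) · x) / x^2) / x^(-1)) / y^3    [product of powers]
= (((x^0 · x) / x^2) / x^(-1)) / y^3    [quotient of powers]
= ((x / x^2) / x^(-1)) / y^3    [product of powers]
= (x^(-1) / x^(-1)) / y^3    [quotient of powers]
= x^0 / y^3    [quotient of powers]
= y^(-3)    [quotient of powers]

y^(-3)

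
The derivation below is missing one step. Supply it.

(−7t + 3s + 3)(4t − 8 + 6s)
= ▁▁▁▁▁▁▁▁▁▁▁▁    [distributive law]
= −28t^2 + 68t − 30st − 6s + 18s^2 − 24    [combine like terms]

By distributive law:

−28t^2 + 56t − 42st + 12st − 24s + 18s^2 + 12t − 24 + 18s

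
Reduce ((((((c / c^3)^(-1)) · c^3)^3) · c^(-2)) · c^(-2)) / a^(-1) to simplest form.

((((((c / c^3)^(-1)) · c^3)^3) · c^(-2)) · c^(-2)) / a^(-1)
= ((((((c / c^3)^(-1))^3) · ((c^3)^3)) · c^(-2)) · c^(-2)) / a^(-1)    [power of a product]
= (((((c / c^3)^(-3)) · ((c^3)^3)) · c^(-2)) · c^(-2)) / a^(-1)    [power of a power]
= (((((c^(-3)) / ((c^3)^(-3))) · ((c^3)^3)) · c^(-2)) · c^(-2)) / a^(-1)    [power of a quotient]
= ((((c^(-3) / c^(-9)) · ((c^3)^3)) · c^(-2)) · c^(-2)) / a^(-1)    [power of a power]
= (((c^6 · ((c^3)^3)) · c^(-2)) · c^(-2)) / a^(-1)    [quotient of powers]
= (((c^6 · c^9) · c^(-2)) · c^(-2)) / a^(-1)    [power of a power]
= ((c^15 · c^(-2)) · c^(-2)) / a^(-1)    [product of powers]
= (c^13 · c^(-2)) / a^(-1)    [product of powers]
= c^11 / a^(-1)    [product of powers]
= ac^11    [quotient of powers]

ac^11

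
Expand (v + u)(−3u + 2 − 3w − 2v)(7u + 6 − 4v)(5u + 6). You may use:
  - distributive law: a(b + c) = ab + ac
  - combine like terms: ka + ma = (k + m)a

−115u^3v − 258u^2v − 84uv + 30u^2v^2 − 64uv^2 + 72v − 120v^2 − 45u^2vw − 144uvw − 108vw + 60uv^2w + 72v^2w + 40uv^3 + 48v^3 − 105u^4 − 146u^3 + 36u^2 + 72u − 105u^3w − 216u^2w − 108uw

(v + u)(−3u + 2 − 3w − 2v)(7u + 6 − 4v)(5u + 6)
= (−3uv + 2v − 3vw − 2v^2 − 3u^2 + 2u − 3uw − 2uv)(7u + 6 − 4v)(5u + 6)    [distributive law]
= (−5uv + 2v − 3vw − 2v^2 − 3u^2 + 2u − 3uw)(7u + 6 − 4v)(5u + 6)    [combine like terms]
= (−35u^2v − 30uv + 20uv^2 + 14uv + 12v − 8v^2 − 21uvw − 18vw + 12v^2w − 14uv^2 − 12v^2 + 8v^3 − 21u^3 − 18u^2 + 12u^2v + 14u^2 + 12u − 8uv − 21u^2w − 18uw + 12uvw)(5u + 6)    [distributive law]
= (−23u^2v − 24uv + 6uv^2 + 12v − 20v^2 − 9uvw − 18vw + 12v^2w + 8v^3 − 21u^3 − 4u^2 + 12u − 21u^2w − 18uw)(5u + 6)    [combine like terms]
= −115u^3v − 138u^2v − 120u^2v − 144uv + 30u^2v^2 + 36uv^2 + 60uv + 72v − 100uv^2 − 120v^2 − 45u^2vw − 54uvw − 90uvw − 108vw + 60uv^2w + 72v^2w + 40uv^3 + 48v^3 − 105u^4 − 126u^3 − 20u^3 − 24u^2 + 60u^2 + 72u − 105u^3w − 126u^2w − 90u^2w − 108uw    [distributive law]
= −115u^3v − 258u^2v − 84uv + 30u^2v^2 − 64uv^2 + 72v − 120v^2 − 45u^2vw − 144uvw − 108vw + 60uv^2w + 72v^2w + 40uv^3 + 48v^3 − 105u^4 − 146u^3 + 36u^2 + 72u − 105u^3w − 216u^2w − 108uw    [combine like terms]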